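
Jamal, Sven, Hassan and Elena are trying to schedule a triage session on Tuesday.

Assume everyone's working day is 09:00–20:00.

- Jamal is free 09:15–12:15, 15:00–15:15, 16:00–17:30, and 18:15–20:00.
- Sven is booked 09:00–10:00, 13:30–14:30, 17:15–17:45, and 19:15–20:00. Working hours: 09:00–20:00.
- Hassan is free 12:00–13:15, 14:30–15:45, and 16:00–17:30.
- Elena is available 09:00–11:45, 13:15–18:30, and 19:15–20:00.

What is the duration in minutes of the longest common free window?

75 minutes

Sven free within 09:00–20:00: 10:00–13:30, 14:30–17:15, 17:45–19:15.
Jamal ∩ Sven: 10:00–12:15, 15:00–15:15, 16:00–17:15, 18:15–19:15.
Jamal ∩ Sven ∩ Hassan: 12:00–12:15, 15:00–15:15, 16:00–17:15.
Jamal ∩ Sven ∩ Hassan ∩ Elena: 15:00–15:15, 16:00–17:15.
Common window lengths: 15, 75 min; longest is 75.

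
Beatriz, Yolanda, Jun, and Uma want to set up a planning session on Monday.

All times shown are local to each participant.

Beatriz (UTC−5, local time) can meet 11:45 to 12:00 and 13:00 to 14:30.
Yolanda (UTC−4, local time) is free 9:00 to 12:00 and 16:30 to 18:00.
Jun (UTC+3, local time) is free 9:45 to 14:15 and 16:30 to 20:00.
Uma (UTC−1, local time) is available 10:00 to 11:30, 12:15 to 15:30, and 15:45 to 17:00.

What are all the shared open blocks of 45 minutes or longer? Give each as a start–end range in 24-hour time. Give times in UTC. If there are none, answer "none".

Beatriz → UTC: 16:45–17:00, 18:00–19:30.
Yolanda → UTC: 13:00–16:00, 20:30–22:00.
Jun → UTC: 06:45–11:15, 13:30–17:00.
Uma → UTC: 11:00–12:30, 13:15–16:30, 16:45–18:00.
Beatriz ∩ Yolanda: (none).
Beatriz ∩ Yolanda ∩ Jun: (none).
Beatriz ∩ Yolanda ∩ Jun ∩ Uma: (none).
Windows ≥ 45 min: (none).

none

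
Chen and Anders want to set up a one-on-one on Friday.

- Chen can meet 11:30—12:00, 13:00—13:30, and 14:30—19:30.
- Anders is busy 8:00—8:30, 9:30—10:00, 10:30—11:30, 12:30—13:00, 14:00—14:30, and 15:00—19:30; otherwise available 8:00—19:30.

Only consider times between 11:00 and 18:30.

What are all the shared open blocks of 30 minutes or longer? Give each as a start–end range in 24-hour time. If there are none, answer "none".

11:30–12:00, 13:00–13:30, 14:30–15:00

Anders free within 08:00–19:30: 08:30–09:30, 10:00–10:30, 11:30–12:30, 13:00–14:00, 14:30–15:00.
Chen ∩ Anders: 11:30–12:00, 13:00–13:30, 14:30–15:00.
Restricted to 11:00–18:30: 11:30–12:00, 13:00–13:30, 14:30–15:00.
Windows ≥ 30 min: 11:30–12:00, 13:00–13:30, 14:30–15:00.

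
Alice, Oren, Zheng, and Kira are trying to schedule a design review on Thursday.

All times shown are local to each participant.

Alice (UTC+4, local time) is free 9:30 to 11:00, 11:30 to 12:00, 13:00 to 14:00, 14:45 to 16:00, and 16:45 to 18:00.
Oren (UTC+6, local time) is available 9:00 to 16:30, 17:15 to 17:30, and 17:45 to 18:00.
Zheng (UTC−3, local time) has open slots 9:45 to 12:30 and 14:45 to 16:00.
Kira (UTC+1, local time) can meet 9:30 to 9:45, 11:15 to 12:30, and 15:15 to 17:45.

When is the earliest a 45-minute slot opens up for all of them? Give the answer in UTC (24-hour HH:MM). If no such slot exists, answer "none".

Alice → UTC: 05:30–07:00, 07:30–08:00, 09:00–10:00, 10:45–12:00, 12:45–14:00.
Oren → UTC: 03:00–10:30, 11:15–11:30, 11:45–12:00.
Zheng → UTC: 12:45–15:30, 17:45–19:00.
Kira → UTC: 08:30–08:45, 10:15–11:30, 14:15–16:45.
Alice ∩ Oren: 05:30–07:00, 07:30–08:00, 09:00–10:00, 11:15–11:30, 11:45–12:00.
Alice ∩ Oren ∩ Zheng: (none).
Alice ∩ Oren ∩ Zheng ∩ Kira: (none).
Windows ≥ 45 min: (none).

none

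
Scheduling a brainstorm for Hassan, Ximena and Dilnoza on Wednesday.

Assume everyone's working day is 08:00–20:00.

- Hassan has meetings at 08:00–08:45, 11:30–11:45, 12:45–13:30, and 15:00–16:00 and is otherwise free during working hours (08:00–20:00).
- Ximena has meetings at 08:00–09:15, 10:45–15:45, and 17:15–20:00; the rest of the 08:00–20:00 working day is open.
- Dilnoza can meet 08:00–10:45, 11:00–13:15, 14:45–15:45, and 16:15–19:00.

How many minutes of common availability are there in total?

150 minutes

Hassan free within 08:00–20:00: 08:45–11:30, 11:45–12:45, 13:30–15:00, 16:00–20:00.
Ximena free within 08:00–20:00: 09:15–10:45, 15:45–17:15.
Hassan ∩ Ximena: 09:15–10:45, 16:00–17:15.
Hassan ∩ Ximena ∩ Dilnoza: 09:15–10:45, 16:15–17:15.
Total common minutes: 90 + 60 = 150.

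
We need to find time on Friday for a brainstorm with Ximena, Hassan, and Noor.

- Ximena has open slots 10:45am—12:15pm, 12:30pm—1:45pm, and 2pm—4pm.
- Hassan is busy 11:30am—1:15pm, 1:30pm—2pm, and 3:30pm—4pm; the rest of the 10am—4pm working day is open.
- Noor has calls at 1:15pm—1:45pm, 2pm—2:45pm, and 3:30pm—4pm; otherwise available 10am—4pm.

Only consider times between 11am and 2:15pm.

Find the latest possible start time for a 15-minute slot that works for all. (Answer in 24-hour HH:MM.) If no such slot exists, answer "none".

11:15

Hassan free within 10:00–16:00: 10:00–11:30, 13:15–13:30, 14:00–15:30.
Noor free within 10:00–16:00: 10:00–13:15, 13:45–14:00, 14:45–15:30.
Ximena ∩ Hassan: 10:45–11:30, 13:15–13:30, 14:00–15:30.
Ximena ∩ Hassan ∩ Noor: 10:45–11:30, 14:45–15:30.
Restricted to 11:00–14:15: 11:00–11:30.
Windows ≥ 15 min: 11:00–11:30.
Latest start in the last window 11:00–11:30 is 11:30 − 15 min = 11:15.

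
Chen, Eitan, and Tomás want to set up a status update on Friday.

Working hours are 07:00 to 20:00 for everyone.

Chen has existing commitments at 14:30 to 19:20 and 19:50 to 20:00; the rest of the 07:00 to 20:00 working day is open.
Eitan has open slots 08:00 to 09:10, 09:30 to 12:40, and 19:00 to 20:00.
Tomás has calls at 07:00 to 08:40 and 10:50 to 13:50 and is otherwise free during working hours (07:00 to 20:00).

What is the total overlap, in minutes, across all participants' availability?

140 minutes

Chen free within 07:00–20:00: 07:00–14:30, 19:20–19:50.
Tomás free within 07:00–20:00: 08:40–10:50, 13:50–20:00.
Chen ∩ Eitan: 08:00–09:10, 09:30–12:40, 19:20–19:50.
Chen ∩ Eitan ∩ Tomás: 08:40–09:10, 09:30–10:50, 19:20–19:50.
Total common minutes: 30 + 80 + 30 = 140.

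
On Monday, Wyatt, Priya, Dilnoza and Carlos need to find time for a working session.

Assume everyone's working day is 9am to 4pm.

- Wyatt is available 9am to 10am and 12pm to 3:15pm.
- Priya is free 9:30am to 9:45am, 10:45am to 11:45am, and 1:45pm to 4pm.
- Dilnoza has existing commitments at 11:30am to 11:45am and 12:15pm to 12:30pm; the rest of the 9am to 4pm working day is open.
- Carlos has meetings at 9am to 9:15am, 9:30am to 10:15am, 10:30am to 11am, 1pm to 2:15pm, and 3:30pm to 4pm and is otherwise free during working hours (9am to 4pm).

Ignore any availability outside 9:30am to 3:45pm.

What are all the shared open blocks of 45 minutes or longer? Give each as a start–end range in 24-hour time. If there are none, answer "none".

14:15–15:15

Dilnoza free within 09:00–16:00: 09:00–11:30, 11:45–12:15, 12:30–16:00.
Carlos free within 09:00–16:00: 09:15–09:30, 10:15–10:30, 11:00–13:00, 14:15–15:30.
Wyatt ∩ Priya: 09:30–09:45, 13:45–15:15.
Wyatt ∩ Priya ∩ Dilnoza: 09:30–09:45, 13:45–15:15.
Wyatt ∩ Priya ∩ Dilnoza ∩ Carlos: 14:15–15:15.
Restricted to 09:30–15:45: 14:15–15:15.
Windows ≥ 45 min: 14:15–15:15.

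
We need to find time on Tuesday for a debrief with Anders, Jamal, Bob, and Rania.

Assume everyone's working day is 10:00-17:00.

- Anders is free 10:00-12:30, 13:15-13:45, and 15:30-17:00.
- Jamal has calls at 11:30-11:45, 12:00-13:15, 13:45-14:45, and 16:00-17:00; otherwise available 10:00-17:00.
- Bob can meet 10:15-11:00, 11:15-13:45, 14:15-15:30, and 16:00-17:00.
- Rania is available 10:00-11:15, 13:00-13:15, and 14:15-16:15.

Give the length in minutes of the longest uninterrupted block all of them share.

45 minutes

Jamal free within 10:00–17:00: 10:00–11:30, 11:45–12:00, 13:15–13:45, 14:45–16:00.
Anders ∩ Jamal: 10:00–11:30, 11:45–12:00, 13:15–13:45, 15:30–16:00.
Anders ∩ Jamal ∩ Bob: 10:15–11:00, 11:15–11:30, 11:45–12:00, 13:15–13:45.
Anders ∩ Jamal ∩ Bob ∩ Rania: 10:15–11:00.
Single common window of 45 minutes.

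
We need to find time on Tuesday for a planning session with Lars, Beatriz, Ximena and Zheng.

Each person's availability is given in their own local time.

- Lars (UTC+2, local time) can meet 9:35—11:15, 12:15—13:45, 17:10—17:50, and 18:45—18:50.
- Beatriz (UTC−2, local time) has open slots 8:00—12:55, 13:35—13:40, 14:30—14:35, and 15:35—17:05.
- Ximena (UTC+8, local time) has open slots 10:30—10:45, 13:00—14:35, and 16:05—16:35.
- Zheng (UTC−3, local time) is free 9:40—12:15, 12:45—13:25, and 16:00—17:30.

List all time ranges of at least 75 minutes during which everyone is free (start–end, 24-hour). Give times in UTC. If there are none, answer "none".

Lars → UTC: 07:35–09:15, 10:15–11:45, 15:10–15:50, 16:45–16:50.
Beatriz → UTC: 10:00–14:55, 15:35–15:40, 16:30–16:35, 17:35–19:05.
Ximena → UTC: 02:30–02:45, 05:00–06:35, 08:05–08:35.
Zheng → UTC: 12:40–15:15, 15:45–16:25, 19:00–20:30.
Lars ∩ Beatriz: 10:15–11:45, 15:35–15:40.
Lars ∩ Beatriz ∩ Ximena: (none).
Lars ∩ Beatriz ∩ Ximena ∩ Zheng: (none).
Windows ≥ 75 min: (none).

none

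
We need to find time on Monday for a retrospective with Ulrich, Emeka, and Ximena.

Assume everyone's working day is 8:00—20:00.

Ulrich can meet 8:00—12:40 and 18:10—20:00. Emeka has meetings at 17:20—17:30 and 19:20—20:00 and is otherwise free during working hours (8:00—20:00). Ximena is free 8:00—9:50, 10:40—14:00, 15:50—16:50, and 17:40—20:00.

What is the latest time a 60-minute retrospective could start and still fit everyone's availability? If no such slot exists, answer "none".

18:20

Emeka free within 08:00–20:00: 08:00–17:20, 17:30–19:20.
Ulrich ∩ Emeka: 08:00–12:40, 18:10–19:20.
Ulrich ∩ Emeka ∩ Ximena: 08:00–09:50, 10:40–12:40, 18:10–19:20.
Windows ≥ 60 min: 08:00–09:50, 10:40–12:40, 18:10–19:20.
Latest start in the last window 18:10–19:20 is 19:20 − 60 min = 18:20.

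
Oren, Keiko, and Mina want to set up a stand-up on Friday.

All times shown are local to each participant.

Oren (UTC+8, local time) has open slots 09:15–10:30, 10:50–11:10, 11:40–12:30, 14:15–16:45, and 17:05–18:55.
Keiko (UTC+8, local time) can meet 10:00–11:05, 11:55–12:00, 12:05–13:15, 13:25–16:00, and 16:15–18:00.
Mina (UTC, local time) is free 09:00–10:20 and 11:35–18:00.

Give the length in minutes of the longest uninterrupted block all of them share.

Oren → UTC: 01:15–02:30, 02:50–03:10, 03:40–04:30, 06:15–08:45, 09:05–10:55.
Keiko → UTC: 02:00–03:05, 03:55–04:00, 04:05–05:15, 05:25–08:00, 08:15–10:00.
Mina → UTC: 09:00–10:20, 11:35–18:00.
Oren ∩ Keiko: 02:00–02:30, 02:50–03:05, 03:55–04:00, 04:05–04:30, 06:15–08:00, 08:15–08:45, 09:05–10:00.
Oren ∩ Keiko ∩ Mina: 09:05–10:00.
Single common window of 55 minutes.

55 minutes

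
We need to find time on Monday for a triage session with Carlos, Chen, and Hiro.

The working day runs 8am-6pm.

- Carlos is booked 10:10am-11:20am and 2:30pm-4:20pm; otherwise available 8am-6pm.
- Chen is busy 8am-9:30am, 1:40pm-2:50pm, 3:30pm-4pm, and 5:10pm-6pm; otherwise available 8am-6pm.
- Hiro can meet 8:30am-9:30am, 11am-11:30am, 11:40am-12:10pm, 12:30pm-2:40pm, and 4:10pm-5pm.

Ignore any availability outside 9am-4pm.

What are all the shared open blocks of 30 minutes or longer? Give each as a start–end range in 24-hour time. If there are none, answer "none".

Carlos free within 08:00–18:00: 08:00–10:10, 11:20–14:30, 16:20–18:00.
Chen free within 08:00–18:00: 09:30–13:40, 14:50–15:30, 16:00–17:10.
Carlos ∩ Chen: 09:30–10:10, 11:20–13:40, 16:20–17:10.
Carlos ∩ Chen ∩ Hiro: 11:20–11:30, 11:40–12:10, 12:30–13:40, 16:20–17:00.
Restricted to 09:00–16:00: 11:20–11:30, 11:40–12:10, 12:30–13:40.
Windows ≥ 30 min: 11:40–12:10, 12:30–13:40.

11:40–12:10, 12:30–13:40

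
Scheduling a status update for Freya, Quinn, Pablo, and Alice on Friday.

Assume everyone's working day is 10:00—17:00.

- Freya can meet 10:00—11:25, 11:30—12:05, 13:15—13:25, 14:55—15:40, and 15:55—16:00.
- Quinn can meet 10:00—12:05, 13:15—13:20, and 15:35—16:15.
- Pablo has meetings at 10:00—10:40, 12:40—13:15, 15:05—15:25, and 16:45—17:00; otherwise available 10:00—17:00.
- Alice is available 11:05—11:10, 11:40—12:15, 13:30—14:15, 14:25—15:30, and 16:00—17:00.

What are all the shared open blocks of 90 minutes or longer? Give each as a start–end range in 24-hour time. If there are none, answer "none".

Pablo free within 10:00–17:00: 10:40–12:40, 13:15–15:05, 15:25–16:45.
Freya ∩ Quinn: 10:00–11:25, 11:30–12:05, 13:15–13:20, 15:35–15:40, 15:55–16:00.
Freya ∩ Quinn ∩ Pablo: 10:40–11:25, 11:30–12:05, 13:15–13:20, 15:35–15:40, 15:55–16:00.
Freya ∩ Quinn ∩ Pablo ∩ Alice: 11:05–11:10, 11:40–12:05.
Windows ≥ 90 min: (none).

none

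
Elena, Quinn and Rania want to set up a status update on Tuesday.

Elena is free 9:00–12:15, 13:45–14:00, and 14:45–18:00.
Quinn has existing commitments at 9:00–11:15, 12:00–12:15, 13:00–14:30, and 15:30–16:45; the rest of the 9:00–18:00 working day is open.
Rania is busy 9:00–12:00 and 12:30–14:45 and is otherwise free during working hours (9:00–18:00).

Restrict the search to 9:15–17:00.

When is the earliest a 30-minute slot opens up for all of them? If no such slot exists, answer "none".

Quinn free within 09:00–18:00: 11:15–12:00, 12:15–13:00, 14:30–15:30, 16:45–18:00.
Rania free within 09:00–18:00: 12:00–12:30, 14:45–18:00.
Elena ∩ Quinn: 11:15–12:00, 14:45–15:30, 16:45–18:00.
Elena ∩ Quinn ∩ Rania: 14:45–15:30, 16:45–18:00.
Restricted to 09:15–17:00: 14:45–15:30, 16:45–17:00.
Windows ≥ 30 min: 14:45–15:30.
Earliest such window starts at 14:45.

14:45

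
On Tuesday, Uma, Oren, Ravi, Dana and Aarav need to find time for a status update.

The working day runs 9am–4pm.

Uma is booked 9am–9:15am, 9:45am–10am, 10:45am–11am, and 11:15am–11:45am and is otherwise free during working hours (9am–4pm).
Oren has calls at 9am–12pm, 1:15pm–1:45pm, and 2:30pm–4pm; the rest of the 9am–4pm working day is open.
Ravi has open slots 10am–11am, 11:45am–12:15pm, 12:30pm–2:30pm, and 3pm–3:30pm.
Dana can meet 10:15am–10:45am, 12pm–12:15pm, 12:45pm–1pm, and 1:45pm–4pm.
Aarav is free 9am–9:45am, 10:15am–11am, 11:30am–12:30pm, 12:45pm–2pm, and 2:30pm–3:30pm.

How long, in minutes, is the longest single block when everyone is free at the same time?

15 minutes

Uma free within 09:00–16:00: 09:15–09:45, 10:00–10:45, 11:00–11:15, 11:45–16:00.
Oren free within 09:00–16:00: 12:00–13:15, 13:45–14:30.
Uma ∩ Oren: 12:00–13:15, 13:45–14:30.
Uma ∩ Oren ∩ Ravi: 12:00–12:15, 12:30–13:15, 13:45–14:30.
Uma ∩ Oren ∩ Ravi ∩ Dana: 12:00–12:15, 12:45–13:00, 13:45–14:30.
Uma ∩ Oren ∩ Ravi ∩ Dana ∩ Aarav: 12:00–12:15, 12:45–13:00, 13:45–14:00.
Common window lengths: 15, 15, 15 min; longest is 15.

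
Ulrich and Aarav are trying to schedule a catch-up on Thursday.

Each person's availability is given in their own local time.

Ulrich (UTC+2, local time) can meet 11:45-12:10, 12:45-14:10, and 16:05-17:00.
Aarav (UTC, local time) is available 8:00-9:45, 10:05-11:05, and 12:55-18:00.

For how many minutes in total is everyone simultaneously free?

80 minutes

Ulrich → UTC: 09:45–10:10, 10:45–12:10, 14:05–15:00.
Aarav → UTC: 08:00–09:45, 10:05–11:05, 12:55–18:00.
Ulrich ∩ Aarav: 10:05–10:10, 10:45–11:05, 14:05–15:00.
Total common minutes: 5 + 20 + 55 = 80.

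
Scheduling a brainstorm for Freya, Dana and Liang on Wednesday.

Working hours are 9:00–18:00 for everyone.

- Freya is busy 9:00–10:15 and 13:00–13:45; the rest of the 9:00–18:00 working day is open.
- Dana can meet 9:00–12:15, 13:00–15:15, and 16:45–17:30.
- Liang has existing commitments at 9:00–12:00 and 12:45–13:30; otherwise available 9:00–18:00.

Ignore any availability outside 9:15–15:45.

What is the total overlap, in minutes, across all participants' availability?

105 minutes

Freya free within 09:00–18:00: 10:15–13:00, 13:45–18:00.
Liang free within 09:00–18:00: 12:00–12:45, 13:30–18:00.
Freya ∩ Dana: 10:15–12:15, 13:45–15:15, 16:45–17:30.
Freya ∩ Dana ∩ Liang: 12:00–12:15, 13:45–15:15, 16:45–17:30.
Restricted to 09:15–15:45: 12:00–12:15, 13:45–15:15.
Total common minutes: 15 + 90 = 105.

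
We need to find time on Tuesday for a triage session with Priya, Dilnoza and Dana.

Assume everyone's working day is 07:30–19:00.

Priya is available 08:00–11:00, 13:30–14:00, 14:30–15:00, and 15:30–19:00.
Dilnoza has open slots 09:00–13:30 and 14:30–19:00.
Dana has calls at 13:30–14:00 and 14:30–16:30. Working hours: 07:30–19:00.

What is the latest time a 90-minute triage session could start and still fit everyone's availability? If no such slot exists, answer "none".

Dana free within 07:30–19:00: 07:30–13:30, 14:00–14:30, 16:30–19:00.
Priya ∩ Dilnoza: 09:00–11:00, 14:30–15:00, 15:30–19:00.
Priya ∩ Dilnoza ∩ Dana: 09:00–11:00, 16:30–19:00.
Windows ≥ 90 min: 09:00–11:00, 16:30–19:00.
Latest start in the last window 16:30–19:00 is 19:00 − 90 min = 17:30.

17:30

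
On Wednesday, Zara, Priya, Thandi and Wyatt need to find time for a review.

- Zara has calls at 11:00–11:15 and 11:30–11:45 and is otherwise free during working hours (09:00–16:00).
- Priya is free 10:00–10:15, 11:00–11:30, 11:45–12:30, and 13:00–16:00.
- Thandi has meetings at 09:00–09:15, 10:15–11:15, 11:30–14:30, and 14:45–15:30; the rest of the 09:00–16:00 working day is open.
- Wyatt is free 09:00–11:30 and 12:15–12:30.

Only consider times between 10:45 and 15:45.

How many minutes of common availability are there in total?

Zara free within 09:00–16:00: 09:00–11:00, 11:15–11:30, 11:45–16:00.
Thandi free within 09:00–16:00: 09:15–10:15, 11:15–11:30, 14:30–14:45, 15:30–16:00.
Zara ∩ Priya: 10:00–10:15, 11:15–11:30, 11:45–12:30, 13:00–16:00.
Zara ∩ Priya ∩ Thandi: 10:00–10:15, 11:15–11:30, 14:30–14:45, 15:30–16:00.
Zara ∩ Priya ∩ Thandi ∩ Wyatt: 10:00–10:15, 11:15–11:30.
Restricted to 10:45–15:45: 11:15–11:30.
Total common minutes: 15.

15 minutes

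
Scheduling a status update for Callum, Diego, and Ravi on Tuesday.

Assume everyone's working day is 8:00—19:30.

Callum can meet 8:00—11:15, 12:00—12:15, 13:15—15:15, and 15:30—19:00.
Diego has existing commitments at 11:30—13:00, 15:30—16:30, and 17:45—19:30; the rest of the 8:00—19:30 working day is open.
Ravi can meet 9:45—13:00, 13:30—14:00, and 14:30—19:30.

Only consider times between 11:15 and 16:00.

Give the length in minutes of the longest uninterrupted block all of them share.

Diego free within 08:00–19:30: 08:00–11:30, 13:00–15:30, 16:30–17:45.
Callum ∩ Diego: 08:00–11:15, 13:15–15:15, 16:30–17:45.
Callum ∩ Diego ∩ Ravi: 09:45–11:15, 13:30–14:00, 14:30–15:15, 16:30–17:45.
Restricted to 11:15–16:00: 13:30–14:00, 14:30–15:15.
Common window lengths: 30, 45 min; longest is 45.

45 minutes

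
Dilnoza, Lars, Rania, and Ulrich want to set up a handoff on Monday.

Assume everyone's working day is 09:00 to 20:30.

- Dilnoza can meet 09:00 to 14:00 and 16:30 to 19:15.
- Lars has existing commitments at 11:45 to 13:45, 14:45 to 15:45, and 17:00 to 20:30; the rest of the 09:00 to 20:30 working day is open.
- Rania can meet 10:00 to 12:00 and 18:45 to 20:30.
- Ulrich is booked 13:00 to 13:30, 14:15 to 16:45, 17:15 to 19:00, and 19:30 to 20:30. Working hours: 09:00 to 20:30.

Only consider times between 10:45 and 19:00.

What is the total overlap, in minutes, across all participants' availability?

60 minutes

Lars free within 09:00–20:30: 09:00–11:45, 13:45–14:45, 15:45–17:00.
Ulrich free within 09:00–20:30: 09:00–13:00, 13:30–14:15, 16:45–17:15, 19:00–19:30.
Dilnoza ∩ Lars: 09:00–11:45, 13:45–14:00, 16:30–17:00.
Dilnoza ∩ Lars ∩ Rania: 10:00–11:45.
Dilnoza ∩ Lars ∩ Rania ∩ Ulrich: 10:00–11:45.
Restricted to 10:45–19:00: 10:45–11:45.
Total common minutes: 60.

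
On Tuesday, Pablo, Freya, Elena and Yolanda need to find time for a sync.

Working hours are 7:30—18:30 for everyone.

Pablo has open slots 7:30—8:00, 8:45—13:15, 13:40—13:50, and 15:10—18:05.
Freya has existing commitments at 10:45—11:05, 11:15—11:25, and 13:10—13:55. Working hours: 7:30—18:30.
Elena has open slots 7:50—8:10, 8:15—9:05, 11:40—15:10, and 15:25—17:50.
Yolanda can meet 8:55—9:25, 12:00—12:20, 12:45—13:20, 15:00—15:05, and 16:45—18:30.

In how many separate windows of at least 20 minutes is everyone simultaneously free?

3

Freya free within 07:30–18:30: 07:30–10:45, 11:05–11:15, 11:25–13:10, 13:55–18:30.
Pablo ∩ Freya: 07:30–08:00, 08:45–10:45, 11:05–11:15, 11:25–13:10, 15:10–18:05.
Pablo ∩ Freya ∩ Elena: 07:50–08:00, 08:45–09:05, 11:40–13:10, 15:25–17:50.
Pablo ∩ Freya ∩ Elena ∩ Yolanda: 08:55–09:05, 12:00–12:20, 12:45–13:10, 16:45–17:50.
Windows ≥ 20 min: 12:00–12:20, 12:45–13:10, 16:45–17:50.
That's 3 windows.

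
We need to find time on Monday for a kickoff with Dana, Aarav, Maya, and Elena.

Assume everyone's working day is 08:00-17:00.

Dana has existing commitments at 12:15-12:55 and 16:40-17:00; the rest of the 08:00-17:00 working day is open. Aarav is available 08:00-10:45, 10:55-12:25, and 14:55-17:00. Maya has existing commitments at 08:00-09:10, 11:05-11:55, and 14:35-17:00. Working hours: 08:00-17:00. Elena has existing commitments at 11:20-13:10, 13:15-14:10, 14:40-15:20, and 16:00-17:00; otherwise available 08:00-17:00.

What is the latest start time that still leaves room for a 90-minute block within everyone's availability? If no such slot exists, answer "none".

09:15

Dana free within 08:00–17:00: 08:00–12:15, 12:55–16:40.
Maya free within 08:00–17:00: 09:10–11:05, 11:55–14:35.
Elena free within 08:00–17:00: 08:00–11:20, 13:10–13:15, 14:10–14:40, 15:20–16:00.
Dana ∩ Aarav: 08:00–10:45, 10:55–12:15, 14:55–16:40.
Dana ∩ Aarav ∩ Maya: 09:10–10:45, 10:55–11:05, 11:55–12:15.
Dana ∩ Aarav ∩ Maya ∩ Elena: 09:10–10:45, 10:55–11:05.
Windows ≥ 90 min: 09:10–10:45.
Latest start in the last window 09:10–10:45 is 10:45 − 90 min = 09:15.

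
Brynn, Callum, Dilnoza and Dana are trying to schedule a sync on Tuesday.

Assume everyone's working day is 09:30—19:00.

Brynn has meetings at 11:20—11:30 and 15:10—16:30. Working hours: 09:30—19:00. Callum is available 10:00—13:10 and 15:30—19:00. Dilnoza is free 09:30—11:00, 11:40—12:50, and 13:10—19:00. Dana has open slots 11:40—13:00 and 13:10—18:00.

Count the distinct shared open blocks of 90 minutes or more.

1

Brynn free within 09:30–19:00: 09:30–11:20, 11:30–15:10, 16:30–19:00.
Brynn ∩ Callum: 10:00–11:20, 11:30–13:10, 16:30–19:00.
Brynn ∩ Callum ∩ Dilnoza: 10:00–11:00, 11:40–12:50, 16:30–19:00.
Brynn ∩ Callum ∩ Dilnoza ∩ Dana: 11:40–12:50, 16:30–18:00.
Windows ≥ 90 min: 16:30–18:00.
That's 1 window.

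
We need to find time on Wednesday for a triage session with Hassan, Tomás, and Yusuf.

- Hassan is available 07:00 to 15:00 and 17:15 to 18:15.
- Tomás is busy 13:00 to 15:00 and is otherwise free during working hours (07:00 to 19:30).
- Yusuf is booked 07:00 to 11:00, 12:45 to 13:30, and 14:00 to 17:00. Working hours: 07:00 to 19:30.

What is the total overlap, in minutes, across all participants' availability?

Tomás free within 07:00–19:30: 07:00–13:00, 15:00–19:30.
Yusuf free within 07:00–19:30: 11:00–12:45, 13:30–14:00, 17:00–19:30.
Hassan ∩ Tomás: 07:00–13:00, 17:15–18:15.
Hassan ∩ Tomás ∩ Yusuf: 11:00–12:45, 17:15–18:15.
Total common minutes: 105 + 60 = 165.

165 minutes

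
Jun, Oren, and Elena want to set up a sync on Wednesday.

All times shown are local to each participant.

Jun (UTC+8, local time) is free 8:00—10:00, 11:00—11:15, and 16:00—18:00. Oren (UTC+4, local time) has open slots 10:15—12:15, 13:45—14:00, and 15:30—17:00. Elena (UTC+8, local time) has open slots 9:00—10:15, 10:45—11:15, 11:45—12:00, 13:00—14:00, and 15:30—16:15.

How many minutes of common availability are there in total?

Jun → UTC: 00:00–02:00, 03:00–03:15, 08:00–10:00.
Oren → UTC: 06:15–08:15, 09:45–10:00, 11:30–13:00.
Elena → UTC: 01:00–02:15, 02:45–03:15, 03:45–04:00, 05:00–06:00, 07:30–08:15.
Jun ∩ Oren: 08:00–08:15, 09:45–10:00.
Jun ∩ Oren ∩ Elena: 08:00–08:15.
Total common minutes: 15.

15 minutes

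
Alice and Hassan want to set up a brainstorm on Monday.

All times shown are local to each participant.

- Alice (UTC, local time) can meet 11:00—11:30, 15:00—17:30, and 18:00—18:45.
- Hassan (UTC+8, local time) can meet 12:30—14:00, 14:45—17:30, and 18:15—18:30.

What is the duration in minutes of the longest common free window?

0 minutes

Alice → UTC: 11:00–11:30, 15:00–17:30, 18:00–18:45.
Hassan → UTC: 04:30–06:00, 06:45–09:30, 10:15–10:30.
Alice ∩ Hassan: (none).
No common window.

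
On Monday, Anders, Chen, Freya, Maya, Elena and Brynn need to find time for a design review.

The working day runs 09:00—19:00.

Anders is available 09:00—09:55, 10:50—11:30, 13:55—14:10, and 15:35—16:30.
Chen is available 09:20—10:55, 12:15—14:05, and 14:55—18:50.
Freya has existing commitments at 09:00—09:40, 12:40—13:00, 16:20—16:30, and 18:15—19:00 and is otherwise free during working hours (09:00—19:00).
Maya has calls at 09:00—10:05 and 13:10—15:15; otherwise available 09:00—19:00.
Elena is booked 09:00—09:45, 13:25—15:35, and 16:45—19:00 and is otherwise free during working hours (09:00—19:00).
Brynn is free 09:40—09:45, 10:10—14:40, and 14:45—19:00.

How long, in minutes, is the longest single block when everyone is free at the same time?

Freya free within 09:00–19:00: 09:40–12:40, 13:00–16:20, 16:30–18:15.
Maya free within 09:00–19:00: 10:05–13:10, 15:15–19:00.
Elena free within 09:00–19:00: 09:45–13:25, 15:35–16:45.
Anders ∩ Chen: 09:20–09:55, 10:50–10:55, 13:55–14:05, 15:35–16:30.
Anders ∩ Chen ∩ Freya: 09:40–09:55, 10:50–10:55, 13:55–14:05, 15:35–16:20.
Anders ∩ Chen ∩ Freya ∩ Maya: 10:50–10:55, 15:35–16:20.
Anders ∩ Chen ∩ Freya ∩ Maya ∩ Elena: 10:50–10:55, 15:35–16:20.
Anders ∩ Chen ∩ Freya ∩ Maya ∩ Elena ∩ Brynn: 10:50–10:55, 15:35–16:20.
Common window lengths: 5, 45 min; longest is 45.

45 minutes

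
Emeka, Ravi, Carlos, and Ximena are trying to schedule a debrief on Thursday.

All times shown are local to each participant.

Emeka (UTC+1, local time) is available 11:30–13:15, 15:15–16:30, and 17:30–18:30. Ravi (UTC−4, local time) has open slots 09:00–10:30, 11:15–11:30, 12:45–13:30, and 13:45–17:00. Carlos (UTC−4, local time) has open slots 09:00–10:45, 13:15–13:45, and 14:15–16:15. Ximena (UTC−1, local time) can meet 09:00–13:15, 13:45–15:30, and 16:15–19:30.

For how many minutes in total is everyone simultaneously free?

15 minutes

Emeka → UTC: 10:30–12:15, 14:15–15:30, 16:30–17:30.
Ravi → UTC: 13:00–14:30, 15:15–15:30, 16:45–17:30, 17:45–21:00.
Carlos → UTC: 13:00–14:45, 17:15–17:45, 18:15–20:15.
Ximena → UTC: 10:00–14:15, 14:45–16:30, 17:15–20:30.
Emeka ∩ Ravi: 14:15–14:30, 15:15–15:30, 16:45–17:30.
Emeka ∩ Ravi ∩ Carlos: 14:15–14:30, 17:15–17:30.
Emeka ∩ Ravi ∩ Carlos ∩ Ximena: 17:15–17:30.
Total common minutes: 15.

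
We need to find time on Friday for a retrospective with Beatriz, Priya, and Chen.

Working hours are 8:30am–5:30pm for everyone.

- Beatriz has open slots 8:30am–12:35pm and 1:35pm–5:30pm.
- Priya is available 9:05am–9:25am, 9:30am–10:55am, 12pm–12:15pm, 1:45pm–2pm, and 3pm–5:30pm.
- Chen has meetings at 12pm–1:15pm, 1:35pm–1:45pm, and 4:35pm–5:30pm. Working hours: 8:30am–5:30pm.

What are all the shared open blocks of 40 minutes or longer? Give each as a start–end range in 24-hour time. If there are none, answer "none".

09:30–10:55, 15:00–16:35

Chen free within 08:30–17:30: 08:30–12:00, 13:15–13:35, 13:45–16:35.
Beatriz ∩ Priya: 09:05–09:25, 09:30–10:55, 12:00–12:15, 13:45–14:00, 15:00–17:30.
Beatriz ∩ Priya ∩ Chen: 09:05–09:25, 09:30–10:55, 13:45–14:00, 15:00–16:35.
Windows ≥ 40 min: 09:30–10:55, 15:00–16:35.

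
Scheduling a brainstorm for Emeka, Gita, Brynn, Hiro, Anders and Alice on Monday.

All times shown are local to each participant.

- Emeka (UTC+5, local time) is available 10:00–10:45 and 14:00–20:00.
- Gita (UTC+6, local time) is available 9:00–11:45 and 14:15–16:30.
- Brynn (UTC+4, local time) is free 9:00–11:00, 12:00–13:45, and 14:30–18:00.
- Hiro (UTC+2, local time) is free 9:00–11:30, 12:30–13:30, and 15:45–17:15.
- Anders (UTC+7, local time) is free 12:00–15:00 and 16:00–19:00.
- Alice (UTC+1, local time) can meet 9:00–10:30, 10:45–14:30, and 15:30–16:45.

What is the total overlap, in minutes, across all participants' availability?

Emeka → UTC: 05:00–05:45, 09:00–15:00.
Gita → UTC: 03:00–05:45, 08:15–10:30.
Brynn → UTC: 05:00–07:00, 08:00–09:45, 10:30–14:00.
Hiro → UTC: 07:00–09:30, 10:30–11:30, 13:45–15:15.
Anders → UTC: 05:00–08:00, 09:00–12:00.
Alice → UTC: 08:00–09:30, 09:45–13:30, 14:30–15:45.
Emeka ∩ Gita: 05:00–05:45, 09:00–10:30.
Emeka ∩ Gita ∩ Brynn: 05:00–05:45, 09:00–09:45.
Emeka ∩ Gita ∩ Brynn ∩ Hiro: 09:00–09:30.
Emeka ∩ Gita ∩ Brynn ∩ Hiro ∩ Anders: 09:00–09:30.
Emeka ∩ Gita ∩ Brynn ∩ Hiro ∩ Anders ∩ Alice: 09:00–09:30.
Total common minutes: 30.

30 minutes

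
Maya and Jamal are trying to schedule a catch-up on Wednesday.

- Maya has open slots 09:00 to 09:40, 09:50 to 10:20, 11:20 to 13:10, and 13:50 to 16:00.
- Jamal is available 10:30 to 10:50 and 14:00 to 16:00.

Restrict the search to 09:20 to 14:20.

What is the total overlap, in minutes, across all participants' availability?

20 minutes

Maya ∩ Jamal: 14:00–16:00.
Restricted to 09:20–14:20: 14:00–14:20.
Total common minutes: 20.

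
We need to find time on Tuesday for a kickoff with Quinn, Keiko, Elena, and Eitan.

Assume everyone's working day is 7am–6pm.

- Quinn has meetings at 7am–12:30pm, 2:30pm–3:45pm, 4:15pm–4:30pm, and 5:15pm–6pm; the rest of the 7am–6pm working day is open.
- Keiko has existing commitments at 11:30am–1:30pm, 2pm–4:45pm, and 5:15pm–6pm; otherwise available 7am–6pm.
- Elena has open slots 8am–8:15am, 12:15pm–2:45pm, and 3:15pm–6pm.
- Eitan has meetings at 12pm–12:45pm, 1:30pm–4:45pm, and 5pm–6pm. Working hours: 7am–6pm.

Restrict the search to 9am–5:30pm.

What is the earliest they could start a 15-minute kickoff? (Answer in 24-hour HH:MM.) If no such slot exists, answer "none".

16:45

Quinn free within 07:00–18:00: 12:30–14:30, 15:45–16:15, 16:30–17:15.
Keiko free within 07:00–18:00: 07:00–11:30, 13:30–14:00, 16:45–17:15.
Eitan free within 07:00–18:00: 07:00–12:00, 12:45–13:30, 16:45–17:00.
Quinn ∩ Keiko: 13:30–14:00, 16:45–17:15.
Quinn ∩ Keiko ∩ Elena: 13:30–14:00, 16:45–17:15.
Quinn ∩ Keiko ∩ Elena ∩ Eitan: 16:45–17:00.
Restricted to 09:00–17:30: 16:45–17:00.
Windows ≥ 15 min: 16:45–17:00.
Earliest such window starts at 16:45.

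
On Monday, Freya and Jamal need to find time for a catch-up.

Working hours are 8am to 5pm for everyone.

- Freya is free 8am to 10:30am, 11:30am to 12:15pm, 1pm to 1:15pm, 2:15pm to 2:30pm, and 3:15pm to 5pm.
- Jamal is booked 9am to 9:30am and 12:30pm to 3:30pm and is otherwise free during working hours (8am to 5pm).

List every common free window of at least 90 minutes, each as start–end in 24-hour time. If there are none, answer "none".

15:30–17:00

Jamal free within 08:00–17:00: 08:00–09:00, 09:30–12:30, 15:30–17:00.
Freya ∩ Jamal: 08:00–09:00, 09:30–10:30, 11:30–12:15, 15:30–17:00.
Windows ≥ 90 min: 15:30–17:00.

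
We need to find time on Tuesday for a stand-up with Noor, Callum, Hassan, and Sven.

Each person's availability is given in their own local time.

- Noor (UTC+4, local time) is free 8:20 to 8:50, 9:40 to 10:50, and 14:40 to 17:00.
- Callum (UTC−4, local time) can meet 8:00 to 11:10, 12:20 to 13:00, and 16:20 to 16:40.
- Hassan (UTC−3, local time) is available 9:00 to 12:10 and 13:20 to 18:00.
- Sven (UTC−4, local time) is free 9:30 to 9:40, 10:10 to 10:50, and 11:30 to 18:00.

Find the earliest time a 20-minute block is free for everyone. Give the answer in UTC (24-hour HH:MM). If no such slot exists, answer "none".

Noor → UTC: 04:20–04:50, 05:40–06:50, 10:40–13:00.
Callum → UTC: 12:00–15:10, 16:20–17:00, 20:20–20:40.
Hassan → UTC: 12:00–15:10, 16:20–21:00.
Sven → UTC: 13:30–13:40, 14:10–14:50, 15:30–22:00.
Noor ∩ Callum: 12:00–13:00.
Noor ∩ Callum ∩ Hassan: 12:00–13:00.
Noor ∩ Callum ∩ Hassan ∩ Sven: (none).
Windows ≥ 20 min: (none).

none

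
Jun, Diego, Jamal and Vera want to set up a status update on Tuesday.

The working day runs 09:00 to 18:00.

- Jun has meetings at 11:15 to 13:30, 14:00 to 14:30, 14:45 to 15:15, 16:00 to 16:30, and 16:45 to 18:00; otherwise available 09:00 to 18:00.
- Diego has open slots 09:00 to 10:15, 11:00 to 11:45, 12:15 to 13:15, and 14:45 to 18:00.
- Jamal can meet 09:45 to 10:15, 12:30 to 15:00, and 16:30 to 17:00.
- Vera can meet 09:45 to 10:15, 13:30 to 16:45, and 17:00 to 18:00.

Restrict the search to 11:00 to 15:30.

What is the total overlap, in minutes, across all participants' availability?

0 minutes

Jun free within 09:00–18:00: 09:00–11:15, 13:30–14:00, 14:30–14:45, 15:15–16:00, 16:30–16:45.
Jun ∩ Diego: 09:00–10:15, 11:00–11:15, 15:15–16:00, 16:30–16:45.
Jun ∩ Diego ∩ Jamal: 09:45–10:15, 16:30–16:45.
Jun ∩ Diego ∩ Jamal ∩ Vera: 09:45–10:15, 16:30–16:45.
Restricted to 11:00–15:30: (none).
Total common minutes: 0.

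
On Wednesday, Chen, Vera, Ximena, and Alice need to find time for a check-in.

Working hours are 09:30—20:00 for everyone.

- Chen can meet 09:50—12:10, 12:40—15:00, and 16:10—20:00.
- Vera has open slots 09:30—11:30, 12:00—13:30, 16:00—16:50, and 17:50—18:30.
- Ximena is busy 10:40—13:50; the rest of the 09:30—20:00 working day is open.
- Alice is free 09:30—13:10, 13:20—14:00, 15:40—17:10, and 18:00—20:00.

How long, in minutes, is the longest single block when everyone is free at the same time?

50 minutes

Ximena free within 09:30–20:00: 09:30–10:40, 13:50–20:00.
Chen ∩ Vera: 09:50–11:30, 12:00–12:10, 12:40–13:30, 16:10–16:50, 17:50–18:30.
Chen ∩ Vera ∩ Ximena: 09:50–10:40, 16:10–16:50, 17:50–18:30.
Chen ∩ Vera ∩ Ximena ∩ Alice: 09:50–10:40, 16:10–16:50, 18:00–18:30.
Common window lengths: 50, 40, 30 min; longest is 50.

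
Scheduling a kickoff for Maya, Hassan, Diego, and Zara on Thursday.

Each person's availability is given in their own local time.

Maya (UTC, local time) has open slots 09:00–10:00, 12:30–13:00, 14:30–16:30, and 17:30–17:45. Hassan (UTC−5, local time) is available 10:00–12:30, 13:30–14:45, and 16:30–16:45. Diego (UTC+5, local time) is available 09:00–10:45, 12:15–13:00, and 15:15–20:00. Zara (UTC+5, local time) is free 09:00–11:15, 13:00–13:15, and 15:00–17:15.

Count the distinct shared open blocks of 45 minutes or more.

Maya → UTC: 09:00–10:00, 12:30–13:00, 14:30–16:30, 17:30–17:45.
Hassan → UTC: 15:00–17:30, 18:30–19:45, 21:30–21:45.
Diego → UTC: 04:00–05:45, 07:15–08:00, 10:15–15:00.
Zara → UTC: 04:00–06:15, 08:00–08:15, 10:00–12:15.
Maya ∩ Hassan: 15:00–16:30.
Maya ∩ Hassan ∩ Diego: (none).
Maya ∩ Hassan ∩ Diego ∩ Zara: (none).
Windows ≥ 45 min: (none).
That's 0 windows.

0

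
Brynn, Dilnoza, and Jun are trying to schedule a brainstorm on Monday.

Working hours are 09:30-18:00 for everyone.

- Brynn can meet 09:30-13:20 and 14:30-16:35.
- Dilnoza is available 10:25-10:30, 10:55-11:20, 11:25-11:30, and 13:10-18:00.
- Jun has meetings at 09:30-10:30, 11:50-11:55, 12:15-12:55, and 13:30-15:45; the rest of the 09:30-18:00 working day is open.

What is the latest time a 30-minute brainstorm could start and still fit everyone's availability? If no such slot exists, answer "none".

16:05

Jun free within 09:30–18:00: 10:30–11:50, 11:55–12:15, 12:55–13:30, 15:45–18:00.
Brynn ∩ Dilnoza: 10:25–10:30, 10:55–11:20, 11:25–11:30, 13:10–13:20, 14:30–16:35.
Brynn ∩ Dilnoza ∩ Jun: 10:55–11:20, 11:25–11:30, 13:10–13:20, 15:45–16:35.
Windows ≥ 30 min: 15:45–16:35.
Latest start in the last window 15:45–16:35 is 16:35 − 30 min = 16:05.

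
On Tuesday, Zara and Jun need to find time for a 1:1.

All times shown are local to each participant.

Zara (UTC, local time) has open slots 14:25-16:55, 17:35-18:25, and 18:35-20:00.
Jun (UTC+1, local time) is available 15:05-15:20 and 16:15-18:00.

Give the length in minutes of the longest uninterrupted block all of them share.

100 minutes

Zara → UTC: 14:25–16:55, 17:35–18:25, 18:35–20:00.
Jun → UTC: 14:05–14:20, 15:15–17:00.
Zara ∩ Jun: 15:15–16:55.
Single common window of 100 minutes.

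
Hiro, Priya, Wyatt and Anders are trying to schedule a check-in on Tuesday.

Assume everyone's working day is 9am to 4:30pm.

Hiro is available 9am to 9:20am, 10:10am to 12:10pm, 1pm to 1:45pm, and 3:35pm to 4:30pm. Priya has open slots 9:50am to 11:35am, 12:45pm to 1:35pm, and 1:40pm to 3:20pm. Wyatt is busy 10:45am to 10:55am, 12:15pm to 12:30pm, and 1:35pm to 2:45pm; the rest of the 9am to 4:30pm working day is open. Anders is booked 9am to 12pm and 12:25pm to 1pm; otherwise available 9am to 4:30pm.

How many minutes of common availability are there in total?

35 minutes

Wyatt free within 09:00–16:30: 09:00–10:45, 10:55–12:15, 12:30–13:35, 14:45–16:30.
Anders free within 09:00–16:30: 12:00–12:25, 13:00–16:30.
Hiro ∩ Priya: 10:10–11:35, 13:00–13:35, 13:40–13:45.
Hiro ∩ Priya ∩ Wyatt: 10:10–10:45, 10:55–11:35, 13:00–13:35.
Hiro ∩ Priya ∩ Wyatt ∩ Anders: 13:00–13:35.
Total common minutes: 35.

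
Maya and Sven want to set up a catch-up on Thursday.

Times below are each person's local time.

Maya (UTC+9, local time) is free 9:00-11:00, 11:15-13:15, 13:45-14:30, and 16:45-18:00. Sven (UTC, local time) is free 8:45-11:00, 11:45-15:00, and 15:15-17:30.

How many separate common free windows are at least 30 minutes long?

Maya → UTC: 00:00–02:00, 02:15–04:15, 04:45–05:30, 07:45–09:00.
Sven → UTC: 08:45–11:00, 11:45–15:00, 15:15–17:30.
Maya ∩ Sven: 08:45–09:00.
Windows ≥ 30 min: (none).
That's 0 windows.

0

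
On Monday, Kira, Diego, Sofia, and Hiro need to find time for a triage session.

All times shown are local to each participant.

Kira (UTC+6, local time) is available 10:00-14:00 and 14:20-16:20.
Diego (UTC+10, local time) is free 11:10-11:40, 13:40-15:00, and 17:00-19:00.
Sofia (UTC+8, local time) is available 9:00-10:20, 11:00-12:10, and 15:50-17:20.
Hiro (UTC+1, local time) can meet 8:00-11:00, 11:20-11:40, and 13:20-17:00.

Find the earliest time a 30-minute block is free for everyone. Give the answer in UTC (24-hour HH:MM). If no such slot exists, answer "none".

08:20

Kira → UTC: 04:00–08:00, 08:20–10:20.
Diego → UTC: 01:10–01:40, 03:40–05:00, 07:00–09:00.
Sofia → UTC: 01:00–02:20, 03:00–04:10, 07:50–09:20.
Hiro → UTC: 07:00–10:00, 10:20–10:40, 12:20–16:00.
Kira ∩ Diego: 04:00–05:00, 07:00–08:00, 08:20–09:00.
Kira ∩ Diego ∩ Sofia: 04:00–04:10, 07:50–08:00, 08:20–09:00.
Kira ∩ Diego ∩ Sofia ∩ Hiro: 07:50–08:00, 08:20–09:00.
Windows ≥ 30 min: 08:20–09:00.
Earliest such window starts at 08:20.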